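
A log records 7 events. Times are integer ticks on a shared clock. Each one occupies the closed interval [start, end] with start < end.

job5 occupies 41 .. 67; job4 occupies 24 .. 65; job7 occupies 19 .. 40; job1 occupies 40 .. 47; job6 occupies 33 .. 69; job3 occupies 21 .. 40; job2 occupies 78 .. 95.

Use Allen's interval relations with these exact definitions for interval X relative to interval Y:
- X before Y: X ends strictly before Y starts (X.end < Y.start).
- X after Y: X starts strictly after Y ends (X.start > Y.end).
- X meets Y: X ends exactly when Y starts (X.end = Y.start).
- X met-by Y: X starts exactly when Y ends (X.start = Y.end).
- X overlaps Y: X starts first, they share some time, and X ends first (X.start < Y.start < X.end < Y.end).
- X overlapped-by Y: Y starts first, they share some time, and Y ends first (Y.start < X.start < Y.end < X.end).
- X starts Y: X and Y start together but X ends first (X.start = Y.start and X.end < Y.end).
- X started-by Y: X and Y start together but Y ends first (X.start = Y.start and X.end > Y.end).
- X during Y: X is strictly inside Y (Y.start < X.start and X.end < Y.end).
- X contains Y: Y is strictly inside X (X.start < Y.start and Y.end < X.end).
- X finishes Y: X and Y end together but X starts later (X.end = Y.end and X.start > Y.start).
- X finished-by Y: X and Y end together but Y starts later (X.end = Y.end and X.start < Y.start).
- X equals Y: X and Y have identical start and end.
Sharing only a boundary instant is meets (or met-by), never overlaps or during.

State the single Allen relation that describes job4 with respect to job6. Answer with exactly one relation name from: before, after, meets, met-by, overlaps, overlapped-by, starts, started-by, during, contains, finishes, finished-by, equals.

overlaps

job4 = [24, 65]; job6 = [33, 69].
Compare endpoints: job4.start < job6.start, job4.start < job6.end, job4.end > job6.start, job4.end < job6.end.
That pattern is 'overlaps'.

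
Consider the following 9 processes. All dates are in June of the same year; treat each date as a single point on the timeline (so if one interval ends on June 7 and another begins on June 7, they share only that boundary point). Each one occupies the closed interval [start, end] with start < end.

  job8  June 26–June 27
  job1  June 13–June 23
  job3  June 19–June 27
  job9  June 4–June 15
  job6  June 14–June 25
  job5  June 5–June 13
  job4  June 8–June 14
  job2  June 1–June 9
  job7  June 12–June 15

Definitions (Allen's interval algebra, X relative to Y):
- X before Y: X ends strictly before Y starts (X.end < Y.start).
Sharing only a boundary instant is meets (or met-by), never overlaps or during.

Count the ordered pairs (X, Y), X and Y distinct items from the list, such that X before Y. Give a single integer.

Checking all 72 ordered pairs for relation 'before'; matching pairs in alphabetical order:
(job1, job8): job1 before job8 ✓
(job2, job1): job2 before job1 ✓
(job2, job3): job2 before job3 ✓
(job2, job6): job2 before job6 ✓
(job2, job7): job2 before job7 ✓
(job2, job8): job2 before job8 ✓
(job4, job3): job4 before job3 ✓
(job4, job8): job4 before job8 ✓
(job5, job3): job5 before job3 ✓
(job5, job6): job5 before job6 ✓
(job5, job8): job5 before job8 ✓
(job6, job8): job6 before job8 ✓
(job7, job3): job7 before job3 ✓
(job7, job8): job7 before job8 ✓
(job9, job3): job9 before job3 ✓
(job9, job8): job9 before job8 ✓
Count: 16.

16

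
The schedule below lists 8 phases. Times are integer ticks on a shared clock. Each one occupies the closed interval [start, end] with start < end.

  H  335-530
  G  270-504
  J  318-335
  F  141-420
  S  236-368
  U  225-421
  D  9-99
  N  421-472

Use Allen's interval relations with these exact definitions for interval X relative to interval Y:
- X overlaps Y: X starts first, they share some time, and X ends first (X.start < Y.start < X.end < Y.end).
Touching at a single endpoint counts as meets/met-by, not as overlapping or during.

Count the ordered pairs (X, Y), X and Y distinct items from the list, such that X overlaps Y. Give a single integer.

8

Checking all 56 ordered pairs for relation 'overlaps'; matching pairs in alphabetical order:
(F, G): F overlaps G ✓
(F, H): F overlaps H ✓
(F, U): F overlaps U ✓
(G, H): G overlaps H ✓
(S, G): S overlaps G ✓
(S, H): S overlaps H ✓
(U, G): U overlaps G ✓
(U, H): U overlaps H ✓
Count: 8.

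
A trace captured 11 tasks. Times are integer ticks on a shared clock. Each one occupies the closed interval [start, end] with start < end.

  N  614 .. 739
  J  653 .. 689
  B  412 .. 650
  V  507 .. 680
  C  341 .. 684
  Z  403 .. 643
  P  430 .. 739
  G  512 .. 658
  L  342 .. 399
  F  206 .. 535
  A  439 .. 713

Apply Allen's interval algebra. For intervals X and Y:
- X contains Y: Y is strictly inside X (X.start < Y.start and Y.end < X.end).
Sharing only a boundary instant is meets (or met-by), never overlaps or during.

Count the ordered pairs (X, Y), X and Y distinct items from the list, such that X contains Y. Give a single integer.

15

Checking all 110 ordered pairs for relation 'contains'; matching pairs in alphabetical order:
(A, G): A contains G ✓
(A, J): A contains J ✓
(A, V): A contains V ✓
(C, B): C contains B ✓
(C, G): C contains G ✓
(C, L): C contains L ✓
(C, V): C contains V ✓
(C, Z): C contains Z ✓
(F, L): F contains L ✓
(N, J): N contains J ✓
(P, A): P contains A ✓
(P, G): P contains G ✓
(P, J): P contains J ✓
(P, V): P contains V ✓
(V, G): V contains G ✓
Count: 15.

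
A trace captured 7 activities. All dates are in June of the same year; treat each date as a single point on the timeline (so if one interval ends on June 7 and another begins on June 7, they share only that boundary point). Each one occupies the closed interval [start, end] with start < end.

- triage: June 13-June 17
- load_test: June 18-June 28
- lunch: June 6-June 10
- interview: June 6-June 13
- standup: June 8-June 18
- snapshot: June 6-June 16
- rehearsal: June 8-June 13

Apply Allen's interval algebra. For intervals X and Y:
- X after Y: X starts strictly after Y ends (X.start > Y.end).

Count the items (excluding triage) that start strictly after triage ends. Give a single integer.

Target triage = [June 13, June 17].
interview [June 6, June 13] → meets → no.
load_test [June 18, June 28] → after → counts.
lunch [June 6, June 10] → before → no.
rehearsal [June 8, June 13] → meets → no.
snapshot [June 6, June 16] → overlaps → no.
standup [June 8, June 18] → contains → no.
Total: 1.

1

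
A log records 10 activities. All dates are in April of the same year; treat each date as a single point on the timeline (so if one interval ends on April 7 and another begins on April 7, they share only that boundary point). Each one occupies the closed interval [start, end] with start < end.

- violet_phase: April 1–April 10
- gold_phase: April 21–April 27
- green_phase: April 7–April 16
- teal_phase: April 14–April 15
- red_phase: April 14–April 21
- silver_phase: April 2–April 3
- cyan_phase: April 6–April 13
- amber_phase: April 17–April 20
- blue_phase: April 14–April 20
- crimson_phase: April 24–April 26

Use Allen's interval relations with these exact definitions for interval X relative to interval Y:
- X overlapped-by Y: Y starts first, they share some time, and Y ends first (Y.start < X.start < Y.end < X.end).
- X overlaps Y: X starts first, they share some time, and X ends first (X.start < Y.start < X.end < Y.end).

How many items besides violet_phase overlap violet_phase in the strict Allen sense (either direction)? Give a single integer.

2

Target violet_phase = [April 1, April 10].
amber_phase [April 17, April 20] → after → no.
blue_phase [April 14, April 20] → after → no.
crimson_phase [April 24, April 26] → after → no.
cyan_phase [April 6, April 13] → overlapped-by → counts.
gold_phase [April 21, April 27] → after → no.
green_phase [April 7, April 16] → overlapped-by → counts.
red_phase [April 14, April 21] → after → no.
silver_phase [April 2, April 3] → during → no.
teal_phase [April 14, April 15] → after → no.
Total: 2.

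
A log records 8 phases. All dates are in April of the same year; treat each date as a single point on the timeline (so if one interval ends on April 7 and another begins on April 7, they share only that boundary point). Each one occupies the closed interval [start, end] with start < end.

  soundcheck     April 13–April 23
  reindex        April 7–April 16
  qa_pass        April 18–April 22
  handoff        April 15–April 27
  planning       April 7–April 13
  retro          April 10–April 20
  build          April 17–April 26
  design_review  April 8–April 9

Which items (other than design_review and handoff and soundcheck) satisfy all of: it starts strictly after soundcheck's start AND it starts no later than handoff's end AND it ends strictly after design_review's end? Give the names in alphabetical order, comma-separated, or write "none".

build, qa_pass

Conditions: its start is strictly after soundcheck's start (X.start > April 13) AND its start is no later than handoff's end (X.start <= April 27) AND its end is strictly after design_review's end (X.end > April 9).
build: start April 17 > April 13? ✓; start April 17 <= April 27? ✓; end April 26 > April 9? ✓ → yes.
planning: start April 7 > April 13? ✗; start April 7 <= April 27? ✓; end April 13 > April 9? ✓ → no.
qa_pass: start April 18 > April 13? ✓; start April 18 <= April 27? ✓; end April 22 > April 9? ✓ → yes.
reindex: start April 7 > April 13? ✗; start April 7 <= April 27? ✓; end April 16 > April 9? ✓ → no.
retro: start April 10 > April 13? ✗; start April 10 <= April 27? ✓; end April 20 > April 9? ✓ → no.
Result: build, qa_pass.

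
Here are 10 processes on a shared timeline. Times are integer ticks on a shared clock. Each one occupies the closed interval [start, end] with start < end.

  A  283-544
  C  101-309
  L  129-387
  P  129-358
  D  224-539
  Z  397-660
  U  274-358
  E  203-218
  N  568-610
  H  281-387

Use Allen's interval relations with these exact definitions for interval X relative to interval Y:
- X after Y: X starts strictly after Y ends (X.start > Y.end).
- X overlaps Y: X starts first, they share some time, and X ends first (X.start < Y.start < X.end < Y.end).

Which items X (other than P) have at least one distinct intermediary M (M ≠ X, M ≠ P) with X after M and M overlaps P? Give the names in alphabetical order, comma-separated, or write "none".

Target P = [129, 358].
Intermediaries M with M overlaps P: C.
Via C — items with X after C: N, Z.
Union: N, Z.

N, Z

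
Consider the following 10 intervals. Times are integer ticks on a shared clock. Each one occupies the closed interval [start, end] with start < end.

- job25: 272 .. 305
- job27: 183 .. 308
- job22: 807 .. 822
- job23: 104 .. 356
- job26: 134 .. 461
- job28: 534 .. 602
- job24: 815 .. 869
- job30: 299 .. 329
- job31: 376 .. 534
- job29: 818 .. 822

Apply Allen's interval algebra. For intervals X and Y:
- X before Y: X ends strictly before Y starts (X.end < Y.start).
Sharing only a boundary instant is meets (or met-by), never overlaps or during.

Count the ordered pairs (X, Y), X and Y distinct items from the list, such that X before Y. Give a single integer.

Checking all 90 ordered pairs for relation 'before'; matching pairs in alphabetical order:
(job23, job22): job23 before job22 ✓
(job23, job24): job23 before job24 ✓
(job23, job28): job23 before job28 ✓
(job23, job29): job23 before job29 ✓
(job23, job31): job23 before job31 ✓
(job25, job22): job25 before job22 ✓
(job25, job24): job25 before job24 ✓
(job25, job28): job25 before job28 ✓
(job25, job29): job25 before job29 ✓
(job25, job31): job25 before job31 ✓
(job26, job22): job26 before job22 ✓
(job26, job24): job26 before job24 ✓
(job26, job28): job26 before job28 ✓
(job26, job29): job26 before job29 ✓
(job27, job22): job27 before job22 ✓
(job27, job24): job27 before job24 ✓
(job27, job28): job27 before job28 ✓
(job27, job29): job27 before job29 ✓
(job27, job31): job27 before job31 ✓
(job28, job22): job28 before job22 ✓
(job28, job24): job28 before job24 ✓
(job28, job29): job28 before job29 ✓
(job30, job22): job30 before job22 ✓
(job30, job24): job30 before job24 ✓
... plus 6 further pairs not listed.
Count: 30.

30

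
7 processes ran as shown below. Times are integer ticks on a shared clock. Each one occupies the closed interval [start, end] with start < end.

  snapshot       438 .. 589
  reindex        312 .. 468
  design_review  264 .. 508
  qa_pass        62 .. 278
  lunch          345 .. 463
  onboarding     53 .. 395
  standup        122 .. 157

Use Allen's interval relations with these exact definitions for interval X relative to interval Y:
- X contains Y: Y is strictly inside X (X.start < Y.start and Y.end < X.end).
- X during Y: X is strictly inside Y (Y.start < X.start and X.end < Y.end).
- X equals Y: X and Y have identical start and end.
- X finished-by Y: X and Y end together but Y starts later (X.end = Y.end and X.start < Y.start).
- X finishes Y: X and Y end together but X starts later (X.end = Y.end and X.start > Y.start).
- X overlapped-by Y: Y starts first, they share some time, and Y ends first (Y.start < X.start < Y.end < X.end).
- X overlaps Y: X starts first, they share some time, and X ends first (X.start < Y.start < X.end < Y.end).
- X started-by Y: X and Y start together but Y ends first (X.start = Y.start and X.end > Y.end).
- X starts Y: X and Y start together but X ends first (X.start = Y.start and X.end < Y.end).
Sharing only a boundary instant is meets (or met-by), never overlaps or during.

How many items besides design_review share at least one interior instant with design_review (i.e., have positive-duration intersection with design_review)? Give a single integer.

5

Target design_review = [264, 508].
lunch [345, 463] → during → counts.
onboarding [53, 395] → overlaps → counts.
qa_pass [62, 278] → overlaps → counts.
reindex [312, 468] → during → counts.
snapshot [438, 589] → overlapped-by → counts.
standup [122, 157] → before → no.
Total: 5.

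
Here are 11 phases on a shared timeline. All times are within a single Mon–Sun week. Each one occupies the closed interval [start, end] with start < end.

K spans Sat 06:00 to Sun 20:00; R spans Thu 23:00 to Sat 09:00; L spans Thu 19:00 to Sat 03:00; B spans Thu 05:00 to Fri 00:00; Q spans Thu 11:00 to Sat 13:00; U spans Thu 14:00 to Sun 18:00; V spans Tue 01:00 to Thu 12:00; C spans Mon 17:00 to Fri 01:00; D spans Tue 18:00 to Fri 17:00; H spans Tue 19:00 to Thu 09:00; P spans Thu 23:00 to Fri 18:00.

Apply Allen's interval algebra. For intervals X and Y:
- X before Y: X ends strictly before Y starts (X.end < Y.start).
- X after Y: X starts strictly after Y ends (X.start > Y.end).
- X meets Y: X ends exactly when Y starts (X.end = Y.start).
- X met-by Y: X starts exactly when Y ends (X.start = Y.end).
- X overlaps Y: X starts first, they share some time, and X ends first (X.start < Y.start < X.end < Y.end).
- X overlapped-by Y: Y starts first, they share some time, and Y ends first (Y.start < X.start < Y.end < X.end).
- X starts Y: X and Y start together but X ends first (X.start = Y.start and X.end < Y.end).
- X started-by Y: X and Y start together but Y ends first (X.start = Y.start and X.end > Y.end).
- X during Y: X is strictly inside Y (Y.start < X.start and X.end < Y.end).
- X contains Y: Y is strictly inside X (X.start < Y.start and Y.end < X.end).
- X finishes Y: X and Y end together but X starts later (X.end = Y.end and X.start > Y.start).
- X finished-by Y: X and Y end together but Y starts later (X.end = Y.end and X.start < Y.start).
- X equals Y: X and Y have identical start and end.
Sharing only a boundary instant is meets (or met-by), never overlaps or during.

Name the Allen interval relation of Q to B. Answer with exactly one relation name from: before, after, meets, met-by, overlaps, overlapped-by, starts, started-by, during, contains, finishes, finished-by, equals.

Q = [Thu 11:00, Sat 13:00]; B = [Thu 05:00, Fri 00:00].
Compare endpoints: Q.start > B.start, Q.start < B.end, Q.end > B.start, Q.end > B.end.
That pattern is 'overlapped-by'.

overlapped-by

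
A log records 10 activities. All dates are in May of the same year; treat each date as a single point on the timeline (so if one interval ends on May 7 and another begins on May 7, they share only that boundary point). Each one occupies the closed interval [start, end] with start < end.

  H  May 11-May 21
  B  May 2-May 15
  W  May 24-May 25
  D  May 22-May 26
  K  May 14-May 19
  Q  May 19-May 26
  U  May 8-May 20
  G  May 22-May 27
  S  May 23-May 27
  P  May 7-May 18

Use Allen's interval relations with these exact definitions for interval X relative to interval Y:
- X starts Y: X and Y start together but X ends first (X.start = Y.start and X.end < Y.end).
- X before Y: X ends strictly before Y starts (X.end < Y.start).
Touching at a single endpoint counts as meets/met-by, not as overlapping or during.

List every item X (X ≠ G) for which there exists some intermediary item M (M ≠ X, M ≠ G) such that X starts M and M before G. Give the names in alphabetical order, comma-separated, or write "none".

Target G = [May 22, May 27].
Intermediaries M with M before G: B, H, K, P, U.
Via B — items with X starts B: none.
Via H — items with X starts H: none.
Via K — items with X starts K: none.
Via P — items with X starts P: none.
Via U — items with X starts U: none.
Union: none.

none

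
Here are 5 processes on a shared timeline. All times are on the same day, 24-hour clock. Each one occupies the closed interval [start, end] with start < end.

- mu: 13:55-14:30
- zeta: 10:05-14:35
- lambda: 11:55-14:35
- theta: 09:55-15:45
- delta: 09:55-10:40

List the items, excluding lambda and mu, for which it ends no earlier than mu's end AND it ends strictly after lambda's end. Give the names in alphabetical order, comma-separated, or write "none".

theta

Conditions: its end is no earlier than mu's end (X.end >= 14:30) AND its end is strictly after lambda's end (X.end > 14:35).
delta: end 10:40 >= 14:30? ✗; end 10:40 > 14:35? ✗ → no.
theta: end 15:45 >= 14:30? ✓; end 15:45 > 14:35? ✓ → yes.
zeta: end 14:35 >= 14:30? ✓; end 14:35 > 14:35? ✗ → no.
Result: theta.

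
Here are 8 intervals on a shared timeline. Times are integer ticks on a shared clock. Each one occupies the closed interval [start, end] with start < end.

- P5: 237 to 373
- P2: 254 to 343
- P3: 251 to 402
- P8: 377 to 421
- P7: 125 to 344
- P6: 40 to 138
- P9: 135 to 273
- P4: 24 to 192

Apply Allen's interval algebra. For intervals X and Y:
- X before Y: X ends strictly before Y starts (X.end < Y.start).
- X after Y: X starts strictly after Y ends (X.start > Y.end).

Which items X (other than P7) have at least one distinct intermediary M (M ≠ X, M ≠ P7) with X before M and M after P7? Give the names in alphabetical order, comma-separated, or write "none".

P2, P4, P5, P6, P9

Target P7 = [125, 344].
Intermediaries M with M after P7: P8.
Via P8 — items with X before P8: P2, P4, P5, P6, P9.
Union: P2, P4, P5, P6, P9.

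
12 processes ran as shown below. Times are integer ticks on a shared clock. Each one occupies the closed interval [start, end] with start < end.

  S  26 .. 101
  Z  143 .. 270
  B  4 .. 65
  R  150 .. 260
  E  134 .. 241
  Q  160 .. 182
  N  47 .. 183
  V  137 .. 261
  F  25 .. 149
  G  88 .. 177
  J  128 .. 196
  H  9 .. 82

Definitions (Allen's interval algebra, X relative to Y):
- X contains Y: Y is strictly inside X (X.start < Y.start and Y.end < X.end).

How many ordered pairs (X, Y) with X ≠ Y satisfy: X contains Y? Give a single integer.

10

Checking all 132 ordered pairs for relation 'contains'; matching pairs in alphabetical order:
(E, Q): E contains Q ✓
(F, S): F contains S ✓
(J, Q): J contains Q ✓
(N, G): N contains G ✓
(N, Q): N contains Q ✓
(R, Q): R contains Q ✓
(V, Q): V contains Q ✓
(V, R): V contains R ✓
(Z, Q): Z contains Q ✓
(Z, R): Z contains R ✓
Count: 10.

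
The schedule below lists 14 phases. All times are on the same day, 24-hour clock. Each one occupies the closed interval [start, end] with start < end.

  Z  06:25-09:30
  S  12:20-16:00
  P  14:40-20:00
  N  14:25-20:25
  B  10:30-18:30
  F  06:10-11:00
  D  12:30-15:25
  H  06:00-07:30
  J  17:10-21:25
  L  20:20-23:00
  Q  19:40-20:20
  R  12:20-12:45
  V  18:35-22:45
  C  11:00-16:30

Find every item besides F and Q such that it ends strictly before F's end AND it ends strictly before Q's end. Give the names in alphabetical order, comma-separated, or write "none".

H, Z

Conditions: its end is strictly before F's end (X.end < 11:00) AND its end is strictly before Q's end (X.end < 20:20).
B: end 18:30 < 11:00? ✗; end 18:30 < 20:20? ✓ → no.
C: end 16:30 < 11:00? ✗; end 16:30 < 20:20? ✓ → no.
D: end 15:25 < 11:00? ✗; end 15:25 < 20:20? ✓ → no.
H: end 07:30 < 11:00? ✓; end 07:30 < 20:20? ✓ → yes.
J: end 21:25 < 11:00? ✗; end 21:25 < 20:20? ✗ → no.
L: end 23:00 < 11:00? ✗; end 23:00 < 20:20? ✗ → no.
N: end 20:25 < 11:00? ✗; end 20:25 < 20:20? ✗ → no.
P: end 20:00 < 11:00? ✗; end 20:00 < 20:20? ✓ → no.
R: end 12:45 < 11:00? ✗; end 12:45 < 20:20? ✓ → no.
S: end 16:00 < 11:00? ✗; end 16:00 < 20:20? ✓ → no.
V: end 22:45 < 11:00? ✗; end 22:45 < 20:20? ✗ → no.
Z: end 09:30 < 11:00? ✓; end 09:30 < 20:20? ✓ → yes.
Result: H, Z.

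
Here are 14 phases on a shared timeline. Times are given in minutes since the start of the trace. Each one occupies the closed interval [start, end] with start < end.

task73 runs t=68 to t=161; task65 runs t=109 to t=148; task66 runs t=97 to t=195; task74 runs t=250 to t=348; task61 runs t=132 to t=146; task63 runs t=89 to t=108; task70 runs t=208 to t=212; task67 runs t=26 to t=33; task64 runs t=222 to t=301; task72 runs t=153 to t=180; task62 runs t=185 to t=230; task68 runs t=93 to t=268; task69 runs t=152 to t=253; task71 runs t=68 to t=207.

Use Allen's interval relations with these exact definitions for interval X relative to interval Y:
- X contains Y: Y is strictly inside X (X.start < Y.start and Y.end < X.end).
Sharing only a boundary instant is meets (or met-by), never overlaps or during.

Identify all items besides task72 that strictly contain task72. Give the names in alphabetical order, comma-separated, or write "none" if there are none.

Target task72 = [t=153, t=180].
task61 [t=132, t=146] → before → no.
task62 [t=185, t=230] → after → no.
task63 [t=89, t=108] → before → no.
task64 [t=222, t=301] → after → no.
task65 [t=109, t=148] → before → no.
task66 [t=97, t=195] → contains → yes.
task67 [t=26, t=33] → before → no.
task68 [t=93, t=268] → contains → yes.
task69 [t=152, t=253] → contains → yes.
task70 [t=208, t=212] → after → no.
task71 [t=68, t=207] → contains → yes.
task73 [t=68, t=161] → overlaps → no.
task74 [t=250, t=348] → after → no.
Result: task66, task68, task69, task71.

task66, task68, task69, task71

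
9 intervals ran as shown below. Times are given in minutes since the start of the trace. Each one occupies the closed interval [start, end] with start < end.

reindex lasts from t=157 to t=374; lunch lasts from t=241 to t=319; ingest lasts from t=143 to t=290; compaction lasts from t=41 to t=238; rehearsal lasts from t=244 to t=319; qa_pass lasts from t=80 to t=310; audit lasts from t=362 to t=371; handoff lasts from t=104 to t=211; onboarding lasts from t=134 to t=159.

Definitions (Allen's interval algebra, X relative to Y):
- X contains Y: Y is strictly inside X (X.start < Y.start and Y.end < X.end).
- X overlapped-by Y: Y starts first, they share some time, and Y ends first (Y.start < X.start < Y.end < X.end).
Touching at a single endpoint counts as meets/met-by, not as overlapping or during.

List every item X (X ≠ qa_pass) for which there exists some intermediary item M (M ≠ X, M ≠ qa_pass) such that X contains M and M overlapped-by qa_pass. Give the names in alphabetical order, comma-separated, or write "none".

reindex

Target qa_pass = [t=80, t=310].
Intermediaries M with M overlapped-by qa_pass: lunch, rehearsal, reindex.
Via lunch — items with X contains lunch: reindex.
Via rehearsal — items with X contains rehearsal: reindex.
Via reindex — items with X contains reindex: none.
Union: reindex.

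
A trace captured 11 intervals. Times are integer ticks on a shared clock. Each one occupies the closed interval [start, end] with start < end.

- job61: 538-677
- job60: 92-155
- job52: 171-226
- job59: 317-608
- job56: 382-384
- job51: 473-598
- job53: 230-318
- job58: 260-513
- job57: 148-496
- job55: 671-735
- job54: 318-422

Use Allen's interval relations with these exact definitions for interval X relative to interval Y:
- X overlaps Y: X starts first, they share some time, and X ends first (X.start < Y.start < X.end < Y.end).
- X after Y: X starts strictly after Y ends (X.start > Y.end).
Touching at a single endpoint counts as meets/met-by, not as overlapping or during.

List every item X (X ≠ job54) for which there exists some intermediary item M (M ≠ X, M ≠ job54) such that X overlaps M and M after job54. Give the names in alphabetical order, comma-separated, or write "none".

Target job54 = [318, 422].
Intermediaries M with M after job54: job51, job55, job61.
Via job51 — items with X overlaps job51: job57, job58.
Via job55 — items with X overlaps job55: job61.
Via job61 — items with X overlaps job61: job51, job59.
Union: job51, job57, job58, job59, job61.

job51, job57, job58, job59, job61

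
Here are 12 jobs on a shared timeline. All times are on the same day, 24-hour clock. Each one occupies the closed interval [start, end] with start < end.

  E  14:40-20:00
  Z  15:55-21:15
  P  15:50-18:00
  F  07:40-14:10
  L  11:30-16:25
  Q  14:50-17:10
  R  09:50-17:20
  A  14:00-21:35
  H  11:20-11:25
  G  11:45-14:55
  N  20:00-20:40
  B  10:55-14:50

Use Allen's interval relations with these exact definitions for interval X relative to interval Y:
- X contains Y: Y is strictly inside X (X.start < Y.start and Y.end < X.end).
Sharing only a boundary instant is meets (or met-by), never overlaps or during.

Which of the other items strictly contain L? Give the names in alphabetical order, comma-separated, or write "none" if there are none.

R

Target L = [11:30, 16:25].
A [14:00, 21:35] → overlapped-by → no.
B [10:55, 14:50] → overlaps → no.
E [14:40, 20:00] → overlapped-by → no.
F [07:40, 14:10] → overlaps → no.
G [11:45, 14:55] → during → no.
H [11:20, 11:25] → before → no.
N [20:00, 20:40] → after → no.
P [15:50, 18:00] → overlapped-by → no.
Q [14:50, 17:10] → overlapped-by → no.
R [09:50, 17:20] → contains → yes.
Z [15:55, 21:15] → overlapped-by → no.
Result: R.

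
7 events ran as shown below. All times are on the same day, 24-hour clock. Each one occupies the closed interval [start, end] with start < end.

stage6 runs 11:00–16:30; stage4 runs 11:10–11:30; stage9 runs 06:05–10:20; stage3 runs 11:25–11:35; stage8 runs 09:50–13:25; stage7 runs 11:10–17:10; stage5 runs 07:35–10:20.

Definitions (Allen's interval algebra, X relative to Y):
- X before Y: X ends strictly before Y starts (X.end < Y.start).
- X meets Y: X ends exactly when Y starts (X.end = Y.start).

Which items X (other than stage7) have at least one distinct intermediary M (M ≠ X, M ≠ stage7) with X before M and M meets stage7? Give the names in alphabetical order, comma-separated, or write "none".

none

Target stage7 = [11:10, 17:10].
Intermediaries M with M meets stage7: none.
Union: none.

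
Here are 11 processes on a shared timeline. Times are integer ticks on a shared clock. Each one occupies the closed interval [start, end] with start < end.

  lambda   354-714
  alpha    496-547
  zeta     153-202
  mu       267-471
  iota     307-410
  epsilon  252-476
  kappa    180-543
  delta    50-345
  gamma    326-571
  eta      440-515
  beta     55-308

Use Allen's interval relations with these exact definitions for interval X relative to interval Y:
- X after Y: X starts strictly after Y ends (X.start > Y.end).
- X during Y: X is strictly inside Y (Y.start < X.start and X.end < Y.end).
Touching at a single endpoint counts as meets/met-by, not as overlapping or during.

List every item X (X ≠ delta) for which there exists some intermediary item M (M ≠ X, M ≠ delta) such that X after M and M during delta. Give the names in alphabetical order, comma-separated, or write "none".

alpha, epsilon, eta, gamma, iota, lambda, mu

Target delta = [50, 345].
Intermediaries M with M during delta: beta, zeta.
Via beta — items with X after beta: alpha, eta, gamma, lambda.
Via zeta — items with X after zeta: alpha, epsilon, eta, gamma, iota, lambda, mu.
Union: alpha, epsilon, eta, gamma, iota, lambda, mu.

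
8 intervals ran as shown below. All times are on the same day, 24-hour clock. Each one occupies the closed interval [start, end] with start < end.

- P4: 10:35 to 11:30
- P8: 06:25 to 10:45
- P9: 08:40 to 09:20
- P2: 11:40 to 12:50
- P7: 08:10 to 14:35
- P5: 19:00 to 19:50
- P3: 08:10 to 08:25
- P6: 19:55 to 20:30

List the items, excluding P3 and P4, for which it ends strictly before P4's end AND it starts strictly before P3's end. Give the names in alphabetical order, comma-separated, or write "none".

Conditions: its end is strictly before P4's end (X.end < 11:30) AND its start is strictly before P3's end (X.start < 08:25).
P2: end 12:50 < 11:30? ✗; start 11:40 < 08:25? ✗ → no.
P5: end 19:50 < 11:30? ✗; start 19:00 < 08:25? ✗ → no.
P6: end 20:30 < 11:30? ✗; start 19:55 < 08:25? ✗ → no.
P7: end 14:35 < 11:30? ✗; start 08:10 < 08:25? ✓ → no.
P8: end 10:45 < 11:30? ✓; start 06:25 < 08:25? ✓ → yes.
P9: end 09:20 < 11:30? ✓; start 08:40 < 08:25? ✗ → no.
Result: P8.

P8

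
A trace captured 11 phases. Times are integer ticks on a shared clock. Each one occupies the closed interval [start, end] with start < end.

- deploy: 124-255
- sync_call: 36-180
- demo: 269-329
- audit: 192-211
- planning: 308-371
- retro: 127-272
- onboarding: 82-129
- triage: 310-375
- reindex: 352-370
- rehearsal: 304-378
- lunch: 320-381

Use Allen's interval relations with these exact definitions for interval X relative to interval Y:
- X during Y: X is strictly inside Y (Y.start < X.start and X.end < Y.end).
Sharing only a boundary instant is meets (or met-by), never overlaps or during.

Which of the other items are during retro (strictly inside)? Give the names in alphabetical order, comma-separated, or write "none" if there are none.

Target retro = [127, 272].
audit [192, 211] → during → yes.
demo [269, 329] → overlapped-by → no.
deploy [124, 255] → overlaps → no.
lunch [320, 381] → after → no.
onboarding [82, 129] → overlaps → no.
planning [308, 371] → after → no.
rehearsal [304, 378] → after → no.
reindex [352, 370] → after → no.
sync_call [36, 180] → overlaps → no.
triage [310, 375] → after → no.
Result: audit.

audit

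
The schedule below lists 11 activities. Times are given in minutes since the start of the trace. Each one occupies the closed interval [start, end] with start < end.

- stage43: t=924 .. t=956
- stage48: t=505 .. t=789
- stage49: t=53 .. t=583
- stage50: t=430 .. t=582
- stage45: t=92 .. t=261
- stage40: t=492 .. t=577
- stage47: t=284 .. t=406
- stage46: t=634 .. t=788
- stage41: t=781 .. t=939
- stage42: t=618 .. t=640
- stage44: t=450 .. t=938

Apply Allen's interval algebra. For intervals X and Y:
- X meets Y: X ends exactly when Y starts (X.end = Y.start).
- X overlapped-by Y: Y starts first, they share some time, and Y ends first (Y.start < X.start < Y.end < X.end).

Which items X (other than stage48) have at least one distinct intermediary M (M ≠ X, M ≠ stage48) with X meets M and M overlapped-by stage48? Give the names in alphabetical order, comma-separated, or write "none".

none

Target stage48 = [t=505, t=789].
Intermediaries M with M overlapped-by stage48: stage41.
Via stage41 — items with X meets stage41: none.
Union: none.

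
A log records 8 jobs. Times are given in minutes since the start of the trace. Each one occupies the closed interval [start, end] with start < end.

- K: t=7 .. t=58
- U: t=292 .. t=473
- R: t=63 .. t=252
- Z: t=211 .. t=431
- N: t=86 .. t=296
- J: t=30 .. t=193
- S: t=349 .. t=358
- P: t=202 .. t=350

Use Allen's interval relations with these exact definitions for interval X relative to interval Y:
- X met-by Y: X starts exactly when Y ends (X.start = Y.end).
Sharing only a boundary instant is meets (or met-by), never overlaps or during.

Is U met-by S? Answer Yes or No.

U = [t=292, t=473], S = [t=349, t=358].
Actual relation of U to S: contains.
Asked whether 'met-by' holds → No.

No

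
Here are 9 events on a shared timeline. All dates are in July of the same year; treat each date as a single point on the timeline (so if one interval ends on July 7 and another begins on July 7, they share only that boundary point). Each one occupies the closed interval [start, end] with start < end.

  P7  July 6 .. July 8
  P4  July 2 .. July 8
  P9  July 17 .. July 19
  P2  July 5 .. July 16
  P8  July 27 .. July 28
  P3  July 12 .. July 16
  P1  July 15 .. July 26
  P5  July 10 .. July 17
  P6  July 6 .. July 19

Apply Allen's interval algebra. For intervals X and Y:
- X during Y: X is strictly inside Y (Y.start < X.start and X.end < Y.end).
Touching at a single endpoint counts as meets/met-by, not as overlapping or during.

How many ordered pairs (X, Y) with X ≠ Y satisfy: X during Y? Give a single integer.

Checking all 72 ordered pairs for relation 'during'; matching pairs in alphabetical order:
(P3, P5): P3 during P5 ✓
(P3, P6): P3 during P6 ✓
(P5, P6): P5 during P6 ✓
(P7, P2): P7 during P2 ✓
(P9, P1): P9 during P1 ✓
Count: 5.

5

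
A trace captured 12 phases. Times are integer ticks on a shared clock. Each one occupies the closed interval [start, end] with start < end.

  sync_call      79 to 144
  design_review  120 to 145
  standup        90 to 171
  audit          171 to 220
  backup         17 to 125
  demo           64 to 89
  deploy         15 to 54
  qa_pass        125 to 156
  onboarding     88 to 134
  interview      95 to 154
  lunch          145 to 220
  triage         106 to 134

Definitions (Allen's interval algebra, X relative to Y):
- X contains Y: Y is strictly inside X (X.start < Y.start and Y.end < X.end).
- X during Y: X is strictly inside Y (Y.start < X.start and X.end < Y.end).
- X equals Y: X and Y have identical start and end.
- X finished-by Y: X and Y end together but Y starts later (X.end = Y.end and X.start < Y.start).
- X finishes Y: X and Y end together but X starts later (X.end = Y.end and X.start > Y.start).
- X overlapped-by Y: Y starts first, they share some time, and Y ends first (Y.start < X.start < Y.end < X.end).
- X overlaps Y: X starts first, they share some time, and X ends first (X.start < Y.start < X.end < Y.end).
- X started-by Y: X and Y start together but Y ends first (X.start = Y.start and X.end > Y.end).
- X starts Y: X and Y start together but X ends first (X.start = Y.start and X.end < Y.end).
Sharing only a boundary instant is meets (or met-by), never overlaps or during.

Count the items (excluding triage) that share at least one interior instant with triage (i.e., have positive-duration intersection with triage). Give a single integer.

Target triage = [106, 134].
audit [171, 220] → after → no.
backup [17, 125] → overlaps → counts.
demo [64, 89] → before → no.
deploy [15, 54] → before → no.
design_review [120, 145] → overlapped-by → counts.
interview [95, 154] → contains → counts.
lunch [145, 220] → after → no.
onboarding [88, 134] → finished-by → counts.
qa_pass [125, 156] → overlapped-by → counts.
standup [90, 171] → contains → counts.
sync_call [79, 144] → contains → counts.
Total: 7.

7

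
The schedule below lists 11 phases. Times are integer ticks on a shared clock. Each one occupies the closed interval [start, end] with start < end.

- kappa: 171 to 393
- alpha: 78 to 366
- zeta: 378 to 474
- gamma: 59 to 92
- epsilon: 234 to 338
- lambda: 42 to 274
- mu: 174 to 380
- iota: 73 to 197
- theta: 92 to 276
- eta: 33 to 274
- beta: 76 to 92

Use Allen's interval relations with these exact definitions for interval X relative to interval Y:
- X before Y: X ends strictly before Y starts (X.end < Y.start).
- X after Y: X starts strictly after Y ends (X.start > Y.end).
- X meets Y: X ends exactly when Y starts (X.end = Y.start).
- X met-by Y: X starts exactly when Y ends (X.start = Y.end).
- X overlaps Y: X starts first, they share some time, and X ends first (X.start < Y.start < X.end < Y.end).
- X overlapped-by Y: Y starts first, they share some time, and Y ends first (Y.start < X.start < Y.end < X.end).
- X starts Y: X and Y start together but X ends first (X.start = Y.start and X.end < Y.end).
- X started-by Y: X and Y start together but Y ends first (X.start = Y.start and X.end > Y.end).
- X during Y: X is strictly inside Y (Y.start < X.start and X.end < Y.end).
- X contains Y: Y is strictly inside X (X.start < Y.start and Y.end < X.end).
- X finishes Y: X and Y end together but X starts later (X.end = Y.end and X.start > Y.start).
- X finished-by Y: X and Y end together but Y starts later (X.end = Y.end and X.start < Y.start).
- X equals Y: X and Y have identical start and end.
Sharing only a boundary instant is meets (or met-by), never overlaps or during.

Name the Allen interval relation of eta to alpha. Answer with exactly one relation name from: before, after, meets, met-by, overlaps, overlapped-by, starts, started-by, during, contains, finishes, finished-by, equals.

overlaps

eta = [33, 274]; alpha = [78, 366].
Compare endpoints: eta.start < alpha.start, eta.start < alpha.end, eta.end > alpha.start, eta.end < alpha.end.
That pattern is 'overlaps'.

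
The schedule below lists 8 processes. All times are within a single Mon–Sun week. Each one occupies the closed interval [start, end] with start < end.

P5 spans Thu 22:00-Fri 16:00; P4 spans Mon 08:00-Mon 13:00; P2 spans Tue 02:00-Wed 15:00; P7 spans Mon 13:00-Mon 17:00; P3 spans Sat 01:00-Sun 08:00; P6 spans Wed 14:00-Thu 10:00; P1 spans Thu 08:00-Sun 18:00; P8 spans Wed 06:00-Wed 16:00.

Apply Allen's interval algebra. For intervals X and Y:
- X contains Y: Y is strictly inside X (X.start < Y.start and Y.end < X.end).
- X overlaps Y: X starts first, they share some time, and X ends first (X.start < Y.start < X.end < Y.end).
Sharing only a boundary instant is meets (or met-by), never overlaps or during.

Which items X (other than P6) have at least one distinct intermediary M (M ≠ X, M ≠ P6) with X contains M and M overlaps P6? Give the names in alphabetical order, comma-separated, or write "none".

none

Target P6 = [Wed 14:00, Thu 10:00].
Intermediaries M with M overlaps P6: P2, P8.
Via P2 — items with X contains P2: none.
Via P8 — items with X contains P8: none.
Union: none.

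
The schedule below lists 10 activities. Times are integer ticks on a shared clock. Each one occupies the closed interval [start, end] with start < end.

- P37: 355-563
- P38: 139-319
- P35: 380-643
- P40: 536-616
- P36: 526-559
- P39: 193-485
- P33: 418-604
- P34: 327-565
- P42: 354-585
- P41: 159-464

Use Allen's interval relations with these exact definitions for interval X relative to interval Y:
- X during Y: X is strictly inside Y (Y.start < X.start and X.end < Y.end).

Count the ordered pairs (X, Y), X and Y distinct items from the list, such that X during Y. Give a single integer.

9

Checking all 90 ordered pairs for relation 'during'; matching pairs in alphabetical order:
(P33, P35): P33 during P35 ✓
(P36, P33): P36 during P33 ✓
(P36, P34): P36 during P34 ✓
(P36, P35): P36 during P35 ✓
(P36, P37): P36 during P37 ✓
(P36, P42): P36 during P42 ✓
(P37, P34): P37 during P34 ✓
(P37, P42): P37 during P42 ✓
(P40, P35): P40 during P35 ✓
Count: 9.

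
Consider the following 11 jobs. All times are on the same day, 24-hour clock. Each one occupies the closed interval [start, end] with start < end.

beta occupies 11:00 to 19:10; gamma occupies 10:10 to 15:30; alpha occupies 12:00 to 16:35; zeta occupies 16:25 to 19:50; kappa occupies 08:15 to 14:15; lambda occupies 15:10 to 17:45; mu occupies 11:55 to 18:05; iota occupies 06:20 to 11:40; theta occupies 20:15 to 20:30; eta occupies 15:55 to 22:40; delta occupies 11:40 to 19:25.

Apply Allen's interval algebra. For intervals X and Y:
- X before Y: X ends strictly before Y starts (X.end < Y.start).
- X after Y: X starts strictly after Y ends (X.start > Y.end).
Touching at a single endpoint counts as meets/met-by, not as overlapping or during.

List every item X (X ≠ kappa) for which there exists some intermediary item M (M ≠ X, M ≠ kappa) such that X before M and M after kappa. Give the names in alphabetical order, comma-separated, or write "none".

alpha, beta, delta, gamma, iota, lambda, mu, zeta

Target kappa = [08:15, 14:15].
Intermediaries M with M after kappa: eta, lambda, theta, zeta.
Via eta — items with X before eta: gamma, iota.
Via lambda — items with X before lambda: iota.
Via theta — items with X before theta: alpha, beta, delta, gamma, iota, lambda, mu, zeta.
Via zeta — items with X before zeta: gamma, iota.
Union: alpha, beta, delta, gamma, iota, lambda, mu, zeta.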